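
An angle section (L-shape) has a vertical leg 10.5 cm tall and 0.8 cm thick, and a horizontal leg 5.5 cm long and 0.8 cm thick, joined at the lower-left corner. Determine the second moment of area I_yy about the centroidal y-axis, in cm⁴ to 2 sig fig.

I_yy ≈ 27 cm⁴

Treat the section as a set of non-overlapping primitives; coordinates are from the bounding-box lower-left.
Vertical leg: 0.8 × 10.5, A = 8.4 cm², x = 0.4 cm, Ī = 0.448 cm⁴.
Horizontal leg (remainder): 4.7 × 0.8, A = 3.76 cm², x = 3.15 cm, Ī = 6.922 cm⁴.
Centroid: x̄ = ΣA·x / ΣA = 1.25 cm.
Transfer each piece to the centroidal y-axis using Ī + A·d² with d = x − 1.25:
  vertical leg: d = -0.8503 cm → contributes +6.522 cm⁴
  horizontal leg (remainder): d = 1.9 cm → contributes +20.49 cm⁴
Total I = 27.01 cm⁴.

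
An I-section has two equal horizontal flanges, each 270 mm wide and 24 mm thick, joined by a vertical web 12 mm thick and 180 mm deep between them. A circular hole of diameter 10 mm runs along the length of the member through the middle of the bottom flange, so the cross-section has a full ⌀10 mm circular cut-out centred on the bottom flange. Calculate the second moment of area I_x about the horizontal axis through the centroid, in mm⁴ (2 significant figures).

I_x ≈ 1.4 × 10⁸ mm⁴

Decompose the section into non-overlapping parts with the origin at the bottom-left of its bounding rectangle.
Bottom flange: 270 × 24, A = 6 480 mm², y = 12 mm, Ī = 311 040 mm⁴.
Web: 12 × 180, A = 2 160 mm², y = 114 mm, Ī = 5 832 000 mm⁴.
Top flange: 270 × 24, A = 6 480 mm², y = 216 mm, Ī = 311 040 mm⁴.
Hole (subtracted): ⌀10, A = 78.54 mm², y = 12 mm, Ī = 490.9 mm⁴.
Centroid: ȳ = ΣA·y / ΣA = 114.5 mm.
Transfer each piece to the horizontal axis through the centroid using Ī + A·d² with d = y − 114.5:
  bottom flange: d = -102.5 mm → contributes +68 434 851 mm⁴
  web: d = -0.5326 mm → contributes +5 832 613 mm⁴
  top flange: d = 101.5 mm → contributes +67 026 745 mm⁴
  hole: d = -102.5 mm → contributes −826 175 mm⁴
Total I = 140 468 034 mm⁴.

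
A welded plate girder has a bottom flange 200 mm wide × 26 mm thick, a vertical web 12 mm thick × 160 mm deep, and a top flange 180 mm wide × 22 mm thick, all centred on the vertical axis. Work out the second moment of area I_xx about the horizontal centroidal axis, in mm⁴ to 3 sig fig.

I_xx ≈ 8.09 × 10⁷ mm⁴

Treat the section as a set of non-overlapping primitives; coordinates are from the bounding-box lower-left.
Bottom plate: 200 × 26, A = 5 200 mm², y = 13 mm, Ī = 292 933 mm⁴.
Web plate: 12 × 160, A = 1 920 mm², y = 106 mm, Ī = 4 096 000 mm⁴.
Top plate: 180 × 22, A = 3 960 mm², y = 197 mm, Ī = 159 720 mm⁴.
Centroid: ȳ = ΣA·y / ΣA = 94.877 mm.
Transfer each piece to the horizontal centroidal axis using Ī + A·d² with d = y − 94.877:
  bottom plate: d = -81.877 mm → contributes +35 153 136 mm⁴
  web plate: d = 11.123 mm → contributes +4 333 534 mm⁴
  top plate: d = 102.12 mm → contributes +41 458 777 mm⁴
Total I = 80 945 446 mm⁴.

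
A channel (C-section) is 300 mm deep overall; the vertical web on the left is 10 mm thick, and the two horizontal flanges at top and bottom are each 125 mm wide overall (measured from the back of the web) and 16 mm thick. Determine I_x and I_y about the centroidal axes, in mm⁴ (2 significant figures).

I_x ≈ 9.7 × 10⁷ mm⁴, I_y ≈ 1.1 × 10⁷ mm⁴

Treat the section as a set of non-overlapping primitives; coordinates are from the bounding-box lower-left.
Web: 10 × 300, A = 3 000 mm², y = 150 mm, Ī = 22 500 000 mm⁴.
Top flange (beyond web): 115 × 16, A = 1 840 mm², y = 292 mm, Ī = 39 253 mm⁴.
Bottom flange (beyond web): 115 × 16, A = 1 840 mm², y = 8 mm, Ī = 39 253 mm⁴.
By symmetry the centroid is at mid-height, ȳ = 150 mm.
Transfer each piece to the centroidal x-axis using Ī + A·d² with d = y − 150:
  web: d = 0 mm → contributes +22 500 000 mm⁴
  top flange (beyond web): d = 142 mm → contributes +37 141 013 mm⁴
  bottom flange (beyond web): d = -142 mm → contributes +37 141 013 mm⁴
Total I = 96 782 027 mm⁴.
For the y-axis: x̄ = 39.43 mm.
Repeating about the centroidal y-axis gives I_y = 10 536 505 mm⁴.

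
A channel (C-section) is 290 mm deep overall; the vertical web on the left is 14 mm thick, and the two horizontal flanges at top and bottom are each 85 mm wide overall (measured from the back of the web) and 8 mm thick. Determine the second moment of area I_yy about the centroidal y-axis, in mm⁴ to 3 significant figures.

I_yy ≈ 2.15 × 10⁶ mm⁴

Treat the section as a set of non-overlapping primitives; coordinates are from the bounding-box lower-left.
Web: 14 × 290, A = 4 060 mm², x = 7 mm, Ī = 66 313 mm⁴.
Top flange (beyond web): 71 × 8, A = 568 mm², x = 49.5 mm, Ī = 238 607 mm⁴.
Bottom flange (beyond web): 71 × 8, A = 568 mm², x = 49.5 mm, Ī = 238 607 mm⁴.
Centroid: x̄ = ΣA·x / ΣA = 16.292 mm.
Transfer each piece to the centroidal y-axis using Ī + A·d² with d = x − 16.292:
  web: d = -9.2918 mm → contributes +416 841 mm⁴
  top flange (beyond web): d = 33.208 mm → contributes +864 990 mm⁴
  bottom flange (beyond web): d = 33.208 mm → contributes +864 990 mm⁴
Total I = 2 146 822 mm⁴.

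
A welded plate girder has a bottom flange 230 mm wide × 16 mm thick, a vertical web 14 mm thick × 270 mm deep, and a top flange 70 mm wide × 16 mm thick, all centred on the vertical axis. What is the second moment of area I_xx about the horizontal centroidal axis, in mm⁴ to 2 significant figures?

Treat the section as a set of non-overlapping primitives; coordinates are from the bounding-box lower-left.
Bottom plate: 230 × 16, A = 3 680 mm², y = 8 mm, Ī = 78 507 mm⁴.
Web plate: 14 × 270, A = 3 780 mm², y = 151 mm, Ī = 22 963 500 mm⁴.
Top plate: 70 × 16, A = 1 120 mm², y = 294 mm, Ī = 23 893 mm⁴.
Centroid: ȳ = ΣA·y / ΣA = 108.3 mm.
Transfer each piece to the horizontal centroidal axis using Ī + A·d² with d = y − 108.3:
  bottom plate: d = -100.3 mm → contributes +37 124 249 mm⁴
  web plate: d = 42.67 mm → contributes +29 844 780 mm⁴
  top plate: d = 185.7 mm → contributes +38 632 658 mm⁴
Total I = 105 601 687 mm⁴.

I_xx ≈ 1.1 × 10⁸ mm⁴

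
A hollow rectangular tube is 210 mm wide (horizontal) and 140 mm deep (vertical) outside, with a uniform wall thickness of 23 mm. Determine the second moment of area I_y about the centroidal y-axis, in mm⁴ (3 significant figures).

Split into non-overlapping primitives; take the origin at the lower-left of the bounding box.
Outer rectangle: 210 × 140, A = 29 400 mm², x = 105 mm, Ī = 108 045 000 mm⁴.
Inner void (subtracted): 164 × 94, A = 15 416 mm², x = 105 mm, Ī = 34 552 395 mm⁴.
By symmetry the centroid is at mid-width, x̄ = 105 mm.
All pieces are centred on the centroidal y-axis, so I = ΣĪ (holes subtracted) = 73 492 605 mm⁴.

I_y ≈ 7.35 × 10⁷ mm⁴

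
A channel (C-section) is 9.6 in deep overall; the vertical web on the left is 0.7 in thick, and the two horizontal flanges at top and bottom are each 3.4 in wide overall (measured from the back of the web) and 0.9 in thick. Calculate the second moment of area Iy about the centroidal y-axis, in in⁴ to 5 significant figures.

Decompose the section into non-overlapping parts with the origin at the bottom-left of its bounding rectangle.
Web: 0.7 × 9.6, A = 6.72 in², x = 0.35 in, Ī = 0.2744 in⁴.
Top flange (beyond web): 2.7 × 0.9, A = 2.43 in², x = 2.05 in, Ī = 1.476225 in⁴.
Bottom flange (beyond web): 2.7 × 0.9, A = 2.43 in², x = 2.05 in, Ī = 1.476225 in⁴.
Centroid: x̄ = ΣA·x / ΣA = 1.063472 in.
Transfer each piece to the centroidal y-axis using Ī + A·d² with d = x − 1.063472:
  web: d = -0.7134715 in → contributes +3.695159 in⁴
  top flange (beyond web): d = 0.9865285 in → contributes +3.841194 in⁴
  bottom flange (beyond web): d = 0.9865285 in → contributes +3.841194 in⁴
Total I = 11.37755 in⁴.

Iy ≈ 11.378 in⁴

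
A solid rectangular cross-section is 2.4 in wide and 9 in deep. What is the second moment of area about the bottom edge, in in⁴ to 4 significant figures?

I_base ≈ 583.2 in⁴

The section: 2.4 × 9, A = 21.6 in², y = 4.5 in, Ī = 145.8 in⁴.
Transfer it to a horizontal axis along the bottom face using Ī + A·d² with d = y − 0:
  the section: d = 4.5 in → contributes +583.2 in⁴
Total I = 583.2 in⁴.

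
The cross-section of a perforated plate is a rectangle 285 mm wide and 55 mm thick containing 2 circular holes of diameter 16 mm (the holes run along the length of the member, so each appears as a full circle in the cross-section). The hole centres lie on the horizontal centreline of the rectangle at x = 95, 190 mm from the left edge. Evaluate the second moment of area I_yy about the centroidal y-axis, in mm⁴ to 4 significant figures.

Split into non-overlapping primitives; take the origin at the lower-left of the bounding box.
Plate: 285 × 55, A = 15 675 mm², x = 142.5 mm, Ī = 106 100 156 mm⁴.
Hole 1 (subtracted): ⌀16, A = 201.062 mm², x = 95 mm, Ī = 3216.99 mm⁴.
Hole 2 (subtracted): ⌀16, A = 201.062 mm², x = 190 mm, Ī = 3216.99 mm⁴.
By symmetry the centroid is at mid-width, x̄ = 142.5 mm.
Transfer each piece to the centroidal y-axis using Ī + A·d² with d = x − 142.5:
  plate: d = 0 mm → contributes +106 100 156 mm⁴
  hole 1: d = -47.5 mm → contributes −456 863 mm⁴
  hole 2: d = 47.5 mm → contributes −456 863 mm⁴
Total I = 105 186 430 mm⁴.

I_yy ≈ 1.052 × 10⁸ mm⁴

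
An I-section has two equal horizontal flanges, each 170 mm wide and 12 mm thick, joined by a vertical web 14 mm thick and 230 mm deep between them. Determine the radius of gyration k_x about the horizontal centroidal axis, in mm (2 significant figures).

Break the section into simple shapes (no overlaps), measuring from the bottom-left corner of the bounding box.
Bottom flange: 170 × 12, A = 2 040 mm², y = 6 mm, Ī = 24 480 mm⁴.
Web: 14 × 230, A = 3 220 mm², y = 127 mm, Ī = 14 194 833 mm⁴.
Top flange: 170 × 12, A = 2 040 mm², y = 248 mm, Ī = 24 480 mm⁴.
By symmetry the centroid is at mid-height, ȳ = 127 mm.
Transfer each piece to the horizontal centroidal axis using Ī + A·d² with d = y − 127:
  bottom flange: d = -121 mm → contributes +29 892 120 mm⁴
  web: d = 0 mm → contributes +14 194 833 mm⁴
  top flange: d = 121 mm → contributes +29 892 120 mm⁴
Total I = 73 979 073 mm⁴.
Radius of gyration: k = √(I/A) = √(73 979 073 / 7 300) = 100.7 mm.

k_x ≈ 100 mm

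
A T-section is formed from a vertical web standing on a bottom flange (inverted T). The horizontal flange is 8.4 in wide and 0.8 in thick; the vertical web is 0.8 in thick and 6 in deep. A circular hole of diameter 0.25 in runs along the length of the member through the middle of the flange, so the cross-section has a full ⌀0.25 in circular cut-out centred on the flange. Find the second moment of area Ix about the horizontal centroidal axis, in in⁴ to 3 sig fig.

Ix ≈ 47.0 in⁴

Split into non-overlapping primitives; take the origin at the lower-left of the bounding box.
Flange: 8.4 × 0.8, A = 6.72 in², y = 0.4 in, Ī = 0.3584 in⁴.
Web: 0.8 × 6, A = 4.8 in², y = 3.8 in, Ī = 14.4 in⁴.
Hole (subtracted): ⌀0.25, A = 0.049087 in², y = 0.4 in, Ī = 0.00019175 in⁴.
Centroid: ȳ = ΣA·y / ΣA = 1.8227 in.
Transfer each piece to the horizontal centroidal axis using Ī + A·d² with d = y − 1.8227:
  flange: d = -1.4227 in → contributes +13.961 in⁴
  web: d = 1.9773 in → contributes +33.166 in⁴
  hole: d = -1.4227 in → contributes −0.099552 in⁴
Total I = 47.027 in⁴.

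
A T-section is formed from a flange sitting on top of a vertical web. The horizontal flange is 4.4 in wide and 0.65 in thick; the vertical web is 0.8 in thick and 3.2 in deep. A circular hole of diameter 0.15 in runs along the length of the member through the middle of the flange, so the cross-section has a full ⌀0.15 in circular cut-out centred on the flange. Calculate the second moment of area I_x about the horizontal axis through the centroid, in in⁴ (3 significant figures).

I_x ≈ 7.28 in⁴

Decompose the section into non-overlapping parts with the origin at the bottom-left of its bounding rectangle.
Flange: 4.4 × 0.65, A = 2.86 in², y = 3.525 in, Ī = 0.1007 in⁴.
Web: 0.8 × 3.2, A = 2.56 in², y = 1.6 in, Ī = 2.1845 in⁴.
Hole (subtracted): ⌀0.15, A = 0.017671 in², y = 3.525 in, Ī = 0.00002485 in⁴.
Centroid: ȳ = ΣA·y / ΣA = 2.6128 in.
Transfer each piece to the horizontal axis through the centroid using Ī + A·d² with d = y − 2.6128:
  flange: d = 0.9122 in → contributes +2.4805 in⁴
  web: d = -1.0128 in → contributes +4.8105 in⁴
  hole: d = 0.9122 in → contributes −0.014729 in⁴
Total I = 7.2763 in⁴.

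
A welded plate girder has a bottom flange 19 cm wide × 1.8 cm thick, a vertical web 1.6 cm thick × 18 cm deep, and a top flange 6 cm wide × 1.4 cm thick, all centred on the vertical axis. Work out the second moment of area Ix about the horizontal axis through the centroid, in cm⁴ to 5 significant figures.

Ix ≈ 4004.7 cm⁴

Decompose the section into non-overlapping parts with the origin at the bottom-left of its bounding rectangle.
Bottom plate: 19 × 1.8, A = 34.2 cm², y = 0.9 cm, Ī = 9.234 cm⁴.
Web plate: 1.6 × 18, A = 28.8 cm², y = 10.8 cm, Ī = 777.6 cm⁴.
Top plate: 6 × 1.4, A = 8.4 cm², y = 20.5 cm, Ī = 1.372 cm⁴.
Centroid: ȳ = ΣA·y / ΣA = 7.19916 cm.
Transfer each piece to the horizontal axis through the centroid using Ī + A·d² with d = y − 7.19916:
  bottom plate: d = -6.29916 cm → contributes +1366.27 cm⁴
  web plate: d = 3.60084 cm → contributes +1151.022 cm⁴
  top plate: d = 13.30084 cm → contributes +1487.436 cm⁴
Total I = 4004.728 cm⁴.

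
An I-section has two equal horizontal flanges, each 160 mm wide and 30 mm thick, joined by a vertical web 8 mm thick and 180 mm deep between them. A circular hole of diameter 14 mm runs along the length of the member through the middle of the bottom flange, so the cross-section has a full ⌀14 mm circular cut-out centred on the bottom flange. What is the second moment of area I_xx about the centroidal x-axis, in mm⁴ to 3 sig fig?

Decompose the section into non-overlapping parts with the origin at the bottom-left of its bounding rectangle.
Bottom flange: 160 × 30, A = 4 800 mm², y = 15 mm, Ī = 360 000 mm⁴.
Web: 8 × 180, A = 1 440 mm², y = 120 mm, Ī = 3 888 000 mm⁴.
Top flange: 160 × 30, A = 4 800 mm², y = 225 mm, Ī = 360 000 mm⁴.
Hole (subtracted): ⌀14, A = 153.94 mm², y = 15 mm, Ī = 1885.7 mm⁴.
Centroid: ȳ = ΣA·y / ΣA = 121.48 mm.
Transfer each piece to the centroidal x-axis using Ī + A·d² with d = y − 121.48:
  bottom flange: d = -106.48 mm → contributes +54 787 248 mm⁴
  web: d = -1.4848 mm → contributes +3 891 175 mm⁴
  top flange: d = 103.52 mm → contributes +51 793 916 mm⁴
  hole: d = -106.48 mm → contributes −1 747 391 mm⁴
Total I = 108 724 948 mm⁴.

I_xx ≈ 1.09 × 10⁸ mm⁴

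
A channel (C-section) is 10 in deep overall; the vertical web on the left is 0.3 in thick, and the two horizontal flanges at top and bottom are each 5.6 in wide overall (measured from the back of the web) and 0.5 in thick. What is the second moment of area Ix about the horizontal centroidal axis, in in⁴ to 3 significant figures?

Ix ≈ 145 in⁴

Treat the section as a set of non-overlapping primitives; coordinates are from the bounding-box lower-left.
Web: 0.3 × 10, A = 3 in², y = 5 in, Ī = 25 in⁴.
Top flange (beyond web): 5.3 × 0.5, A = 2.65 in², y = 9.75 in, Ī = 0.055208 in⁴.
Bottom flange (beyond web): 5.3 × 0.5, A = 2.65 in², y = 0.25 in, Ī = 0.055208 in⁴.
By symmetry the centroid is at mid-height, ȳ = 5 in.
Transfer each piece to the horizontal centroidal axis using Ī + A·d² with d = y − 5:
  web: d = 0 in → contributes +25 in⁴
  top flange (beyond web): d = 4.75 in → contributes +59.846 in⁴
  bottom flange (beyond web): d = -4.75 in → contributes +59.846 in⁴
Total I = 144.69 in⁴.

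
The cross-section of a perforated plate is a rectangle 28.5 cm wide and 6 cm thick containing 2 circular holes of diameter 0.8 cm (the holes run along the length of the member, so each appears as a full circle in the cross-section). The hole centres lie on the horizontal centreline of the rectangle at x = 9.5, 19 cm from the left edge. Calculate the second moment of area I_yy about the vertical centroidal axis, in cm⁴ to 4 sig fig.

I_yy ≈ 1.155 × 10⁴ cm⁴

Break the section into simple shapes (no overlaps), measuring from the bottom-left corner of the bounding box.
Plate: 28.5 × 6, A = 171 cm², x = 14.25 cm, Ī = 11574.6 cm⁴.
Hole 1 (subtracted): ⌀0.8, A = 0.502655 cm², x = 9.5 cm, Ī = 0.0201062 cm⁴.
Hole 2 (subtracted): ⌀0.8, A = 0.502655 cm², x = 19 cm, Ī = 0.0201062 cm⁴.
By symmetry the centroid is at mid-width, x̄ = 14.25 cm.
Transfer each piece to the vertical centroidal axis using Ī + A·d² with d = x − 14.25:
  plate: d = 0 cm → contributes +11574.6 cm⁴
  hole 1: d = -4.75 cm → contributes −11.3613 cm⁴
  hole 2: d = 4.75 cm → contributes −11.3613 cm⁴
Total I = 11551.8 cm⁴.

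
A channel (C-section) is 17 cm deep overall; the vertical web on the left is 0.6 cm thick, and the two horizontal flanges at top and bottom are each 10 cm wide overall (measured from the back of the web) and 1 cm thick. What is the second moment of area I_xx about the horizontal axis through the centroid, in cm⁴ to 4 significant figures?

Decompose the section into non-overlapping parts with the origin at the bottom-left of its bounding rectangle.
Web: 0.6 × 17, A = 10.2 cm², y = 8.5 cm, Ī = 245.65 cm⁴.
Top flange (beyond web): 9.4 × 1, A = 9.4 cm², y = 16.5 cm, Ī = 0.783333 cm⁴.
Bottom flange (beyond web): 9.4 × 1, A = 9.4 cm², y = 0.5 cm, Ī = 0.783333 cm⁴.
By symmetry the centroid is at mid-height, ȳ = 8.5 cm.
Transfer each piece to the horizontal axis through the centroid using Ī + A·d² with d = y − 8.5:
  web: d = 0 cm → contributes +245.65 cm⁴
  top flange (beyond web): d = 8 cm → contributes +602.383 cm⁴
  bottom flange (beyond web): d = -8 cm → contributes +602.383 cm⁴
Total I = 1450.42 cm⁴.

I_xx ≈ 1450 cm⁴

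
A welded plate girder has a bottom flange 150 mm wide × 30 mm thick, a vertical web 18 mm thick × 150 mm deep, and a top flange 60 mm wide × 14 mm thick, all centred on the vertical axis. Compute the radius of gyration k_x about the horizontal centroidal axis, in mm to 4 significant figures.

Split into non-overlapping primitives; take the origin at the lower-left of the bounding box.
Bottom plate: 150 × 30, A = 4 500 mm², y = 15 mm, Ī = 337 500 mm⁴.
Web plate: 18 × 150, A = 2 700 mm², y = 105 mm, Ī = 5 062 500 mm⁴.
Top plate: 60 × 14, A = 840 mm², y = 187 mm, Ī = 13 720 mm⁴.
Centroid: ȳ = ΣA·y / ΣA = 63.194 mm.
Transfer each piece to the horizontal centroidal axis using Ī + A·d² with d = y − 63.194:
  bottom plate: d = -48.194 mm → contributes +10 789 490 mm⁴
  web plate: d = 41.806 mm → contributes +9 781 396 mm⁴
  top plate: d = 123.806 mm → contributes +12 889 171 mm⁴
Total I = 33 460 057 mm⁴.
Radius of gyration: k = √(I/A) = √(33 460 057 / 8 040) = 64.5112 mm.

k_x ≈ 64.51 mm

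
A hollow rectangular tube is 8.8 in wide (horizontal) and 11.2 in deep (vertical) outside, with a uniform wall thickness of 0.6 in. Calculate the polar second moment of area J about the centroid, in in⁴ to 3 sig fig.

Treat the section as a set of non-overlapping primitives; coordinates are from the bounding-box lower-left.
Outer rectangle: 8.8 × 11.2, A = 98.56 in², y = 5.6 in, Ī = 1030.3 in⁴.
Inner void (subtracted): 7.6 × 10, A = 76 in², y = 5.6 in, Ī = 633.33 in⁴.
By symmetry the centroid is at mid-height, ȳ = 5.6 in.
All pieces are centred on the centroidal x-axis, so I = ΣĪ (holes subtracted) = 396.95 in⁴.
Repeating about the centroidal y-axis gives I_y = 270.23 in⁴.
Polar second moment: J = I_x + I_y = 667.17 in⁴.

J ≈ 667 in⁴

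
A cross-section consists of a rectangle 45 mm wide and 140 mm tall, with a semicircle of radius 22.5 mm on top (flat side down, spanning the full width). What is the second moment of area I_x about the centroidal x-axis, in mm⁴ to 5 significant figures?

I_x ≈ 1.4786 × 10⁷ mm⁴

Split into non-overlapping primitives; take the origin at the lower-left of the bounding box.
Rectangular body: 45 × 140, A = 6 300 mm², y = 70 mm, Ī = 10 290 000 mm⁴.
Semicircular cap: semicircle r = 22.5, A = 795.2156 mm², y = 149.5493 mm, Ī = 28129.51 mm⁴.
Centroid: ȳ = ΣA·y / ΣA = 78.9157 mm.
Transfer each piece to the centroidal x-axis using Ī + A·d² with d = y − 78.9157:
  rectangular body: d = -8.915704 mm → contributes +10 790 786 mm⁴
  semicircular cap: d = 70.63359 mm → contributes +3 995 543 mm⁴
Total I = 14 786 329 mm⁴.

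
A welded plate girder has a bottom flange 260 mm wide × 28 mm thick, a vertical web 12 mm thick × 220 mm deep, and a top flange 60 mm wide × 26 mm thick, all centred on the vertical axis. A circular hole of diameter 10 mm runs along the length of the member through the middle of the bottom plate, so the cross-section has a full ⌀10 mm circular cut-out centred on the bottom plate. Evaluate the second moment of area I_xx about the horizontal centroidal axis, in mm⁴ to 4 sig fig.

I_xx ≈ 1.024 × 10⁸ mm⁴

Treat the section as a set of non-overlapping primitives; coordinates are from the bounding-box lower-left.
Bottom plate: 260 × 28, A = 7 280 mm², y = 14 mm, Ī = 475 627 mm⁴.
Web plate: 12 × 220, A = 2 640 mm², y = 138 mm, Ī = 10 648 000 mm⁴.
Top plate: 60 × 26, A = 1 560 mm², y = 261 mm, Ī = 87 880 mm⁴.
Hole (subtracted): ⌀10, A = 78.5398 mm², y = 14 mm, Ī = 490.874 mm⁴.
Centroid: ȳ = ΣA·y / ΣA = 76.5078 mm.
Transfer each piece to the horizontal centroidal axis using Ī + A·d² with d = y − 76.5078:
  bottom plate: d = -62.5078 mm → contributes +28 920 210 mm⁴
  web plate: d = 61.4922 mm → contributes +20 630 613 mm⁴
  top plate: d = 184.492 mm → contributes +53 186 190 mm⁴
  hole: d = -62.5078 mm → contributes −307 363 mm⁴
Total I = 102 429 649 mm⁴.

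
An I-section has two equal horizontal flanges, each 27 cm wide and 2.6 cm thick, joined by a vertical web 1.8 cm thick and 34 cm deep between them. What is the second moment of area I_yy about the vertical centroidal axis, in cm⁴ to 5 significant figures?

I_yy ≈ 8545.8 cm⁴

Split into non-overlapping primitives; take the origin at the lower-left of the bounding box.
Bottom flange: 27 × 2.6, A = 70.2 cm², x = 13.5 cm, Ī = 4264.65 cm⁴.
Web: 1.8 × 34, A = 61.2 cm², x = 13.5 cm, Ī = 16.524 cm⁴.
Top flange: 27 × 2.6, A = 70.2 cm², x = 13.5 cm, Ī = 4264.65 cm⁴.
By symmetry the centroid is at mid-width, x̄ = 13.5 cm.
All pieces are centred on the vertical centroidal axis, so I = ΣĪ = 8545.824 cm⁴.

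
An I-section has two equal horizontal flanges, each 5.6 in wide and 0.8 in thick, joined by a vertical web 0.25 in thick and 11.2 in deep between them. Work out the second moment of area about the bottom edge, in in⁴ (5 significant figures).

Treat the section as a set of non-overlapping primitives; coordinates are from the bounding-box lower-left.
Bottom flange: 5.6 × 0.8, A = 4.48 in², y = 0.4 in, Ī = 0.2389333 in⁴.
Web: 0.25 × 11.2, A = 2.8 in², y = 6.4 in, Ī = 29.26933 in⁴.
Top flange: 5.6 × 0.8, A = 4.48 in², y = 12.4 in, Ī = 0.2389333 in⁴.
Transfer each piece to the base of the section using Ī + A·d² with d = y − 0:
  bottom flange: d = 0.4 in → contributes +0.9557333 in⁴
  web: d = 6.4 in → contributes +143.9573 in⁴
  top flange: d = 12.4 in → contributes +689.0837 in⁴
Total I = 833.9968 in⁴.

I_base ≈ 834.00 in⁴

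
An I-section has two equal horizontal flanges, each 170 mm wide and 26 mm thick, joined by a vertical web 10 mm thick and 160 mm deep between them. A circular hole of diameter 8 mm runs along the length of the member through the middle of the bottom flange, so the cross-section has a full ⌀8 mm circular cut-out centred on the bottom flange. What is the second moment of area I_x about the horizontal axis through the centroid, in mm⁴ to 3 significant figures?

I_x ≈ 7.99 × 10⁷ mm⁴

Decompose the section into non-overlapping parts with the origin at the bottom-left of its bounding rectangle.
Bottom flange: 170 × 26, A = 4 420 mm², y = 13 mm, Ī = 248 993 mm⁴.
Web: 10 × 160, A = 1 600 mm², y = 106 mm, Ī = 3 413 333 mm⁴.
Top flange: 170 × 26, A = 4 420 mm², y = 199 mm, Ī = 248 993 mm⁴.
Hole (subtracted): ⌀8, A = 50.265 mm², y = 13 mm, Ī = 201.06 mm⁴.
Centroid: ȳ = ΣA·y / ΣA = 106.45 mm.
Transfer each piece to the horizontal axis through the centroid using Ī + A·d² with d = y − 106.45:
  bottom flange: d = -93.45 mm → contributes +38 848 367 mm⁴
  web: d = -0.44993 mm → contributes +3 413 657 mm⁴
  top flange: d = 92.55 mm → contributes +38 108 569 mm⁴
  hole: d = -93.45 mm → contributes −439 164 mm⁴
Total I = 79 931 429 mm⁴.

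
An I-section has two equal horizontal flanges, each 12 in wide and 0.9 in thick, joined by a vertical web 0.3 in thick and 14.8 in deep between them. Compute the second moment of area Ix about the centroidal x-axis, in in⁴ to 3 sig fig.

Split into non-overlapping primitives; take the origin at the lower-left of the bounding box.
Bottom flange: 12 × 0.9, A = 10.8 in², y = 0.45 in, Ī = 0.729 in⁴.
Web: 0.3 × 14.8, A = 4.44 in², y = 8.3 in, Ī = 81.045 in⁴.
Top flange: 12 × 0.9, A = 10.8 in², y = 16.15 in, Ī = 0.729 in⁴.
By symmetry the centroid is at mid-height, ȳ = 8.3 in.
Transfer each piece to the centroidal x-axis using Ī + A·d² with d = y − 8.3:
  bottom flange: d = -7.85 in → contributes +666.25 in⁴
  web: d = 0 in → contributes +81.045 in⁴
  top flange: d = 7.85 in → contributes +666.25 in⁴
Total I = 1413.5 in⁴.

Ix ≈ 1410 in⁴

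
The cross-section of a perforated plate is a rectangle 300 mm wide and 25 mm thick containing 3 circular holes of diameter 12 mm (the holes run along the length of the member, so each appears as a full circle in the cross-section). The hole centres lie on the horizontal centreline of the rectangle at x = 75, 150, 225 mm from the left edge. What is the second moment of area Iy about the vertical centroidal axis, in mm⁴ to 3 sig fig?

Split into non-overlapping primitives; take the origin at the lower-left of the bounding box.
Plate: 300 × 25, A = 7 500 mm², x = 150 mm, Ī = 56 250 000 mm⁴.
Hole 1 (subtracted): ⌀12, A = 113.1 mm², x = 75 mm, Ī = 1017.9 mm⁴.
Hole 2 (subtracted): ⌀12, A = 113.1 mm², x = 150 mm, Ī = 1017.9 mm⁴.
Hole 3 (subtracted): ⌀12, A = 113.1 mm², x = 225 mm, Ī = 1017.9 mm⁴.
By symmetry the centroid is at mid-width, x̄ = 150 mm.
Transfer each piece to the vertical centroidal axis using Ī + A·d² with d = x − 150:
  plate: d = 0 mm → contributes +56 250 000 mm⁴
  hole 1: d = -75 mm → contributes −637 190 mm⁴
  hole 2: d = 0 mm → contributes −1017.9 mm⁴
  hole 3: d = 75 mm → contributes −637 190 mm⁴
Total I = 54 974 601 mm⁴.

Iy ≈ 5.50 × 10⁷ mm⁴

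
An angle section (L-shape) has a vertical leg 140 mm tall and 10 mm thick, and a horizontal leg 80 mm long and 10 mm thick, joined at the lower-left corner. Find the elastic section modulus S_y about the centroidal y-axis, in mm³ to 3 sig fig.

Treat the section as a set of non-overlapping primitives; coordinates are from the bounding-box lower-left.
Vertical leg: 10 × 140, A = 1 400 mm², x = 5 mm, Ī = 11 667 mm⁴.
Horizontal leg (remainder): 70 × 10, A = 700 mm², x = 45 mm, Ī = 285 833 mm⁴.
Centroid: x̄ = ΣA·x / ΣA = 18.333 mm.
Transfer each piece to the centroidal y-axis using Ī + A·d² with d = x − 18.333:
  vertical leg: d = -13.333 mm → contributes +260 556 mm⁴
  horizontal leg (remainder): d = 26.667 mm → contributes +783 611 mm⁴
Total I = 1 044 167 mm⁴.
Extreme fibre distance c = 61.667 mm; S = I/c = 16 932 mm³.

S_y ≈ 1.69 × 10⁴ mm³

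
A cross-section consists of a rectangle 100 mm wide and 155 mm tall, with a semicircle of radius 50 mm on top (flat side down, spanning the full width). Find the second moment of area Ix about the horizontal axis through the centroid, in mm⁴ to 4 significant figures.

Split into non-overlapping primitives; take the origin at the lower-left of the bounding box.
Rectangular body: 100 × 155, A = 15 500 mm², y = 77.5 mm, Ī = 31 032 292 mm⁴.
Semicircular cap: semicircle r = 50, A = 3926.99 mm², y = 176.221 mm, Ī = 685 981 mm⁴.
Centroid: ȳ = ΣA·y / ΣA = 97.4555 mm.
Transfer each piece to the horizontal axis through the centroid using Ī + A·d² with d = y − 97.4555:
  rectangular body: d = -19.9555 mm → contributes +37 204 726 mm⁴
  semicircular cap: d = 78.7652 mm → contributes +25 048 843 mm⁴
Total I = 62 253 569 mm⁴.

Ix ≈ 6.225 × 10⁷ mm⁴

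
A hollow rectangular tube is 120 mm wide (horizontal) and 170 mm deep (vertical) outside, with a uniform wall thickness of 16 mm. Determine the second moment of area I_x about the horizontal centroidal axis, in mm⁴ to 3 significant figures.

I_x ≈ 2.99 × 10⁷ mm⁴

Decompose the section into non-overlapping parts with the origin at the bottom-left of its bounding rectangle.
Outer rectangle: 120 × 170, A = 20 400 mm², y = 85 mm, Ī = 49 130 000 mm⁴.
Inner void (subtracted): 88 × 138, A = 12 144 mm², y = 85 mm, Ī = 19 272 528 mm⁴.
By symmetry the centroid is at mid-height, ȳ = 85 mm.
All pieces are centred on the horizontal centroidal axis, so I = ΣĪ (holes subtracted) = 29 857 472 mm⁴.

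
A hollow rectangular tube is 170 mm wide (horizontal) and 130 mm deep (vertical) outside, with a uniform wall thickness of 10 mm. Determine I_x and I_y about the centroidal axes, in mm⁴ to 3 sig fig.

Treat the section as a set of non-overlapping primitives; coordinates are from the bounding-box lower-left.
Outer rectangle: 170 × 130, A = 22 100 mm², y = 65 mm, Ī = 31 124 167 mm⁴.
Inner void (subtracted): 150 × 110, A = 16 500 mm², y = 65 mm, Ī = 16 637 500 mm⁴.
By symmetry the centroid is at mid-height, ȳ = 65 mm.
All pieces are centred on the centroidal x-axis, so I = ΣĪ (holes subtracted) = 14 486 667 mm⁴.
Repeating about the centroidal y-axis gives I_y = 22 286 667 mm⁴.

I_x ≈ 1.45 × 10⁷ mm⁴, I_y ≈ 2.23 × 10⁷ mm⁴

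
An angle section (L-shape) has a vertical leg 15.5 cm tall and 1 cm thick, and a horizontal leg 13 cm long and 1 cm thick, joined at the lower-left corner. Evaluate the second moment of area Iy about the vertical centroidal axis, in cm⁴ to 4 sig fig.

Decompose the section into non-overlapping parts with the origin at the bottom-left of its bounding rectangle.
Vertical leg: 1 × 15.5, A = 15.5 cm², x = 0.5 cm, Ī = 1.29167 cm⁴.
Horizontal leg (remainder): 12 × 1, A = 12 cm², x = 7 cm, Ī = 144 cm⁴.
Centroid: x̄ = ΣA·x / ΣA = 3.33636 cm.
Transfer each piece to the vertical centroidal axis using Ī + A·d² with d = x − 3.33636:
  vertical leg: d = -2.83636 cm → contributes +125.989 cm⁴
  horizontal leg (remainder): d = 3.66364 cm → contributes +305.067 cm⁴
Total I = 431.055 cm⁴.

Iy ≈ 431.1 cm⁴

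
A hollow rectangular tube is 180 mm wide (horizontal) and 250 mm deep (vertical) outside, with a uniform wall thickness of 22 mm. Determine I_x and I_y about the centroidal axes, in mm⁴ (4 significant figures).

I_x ≈ 1.353 × 10⁸ mm⁴, I_y ≈ 7.832 × 10⁷ mm⁴

Split into non-overlapping primitives; take the origin at the lower-left of the bounding box.
Outer rectangle: 180 × 250, A = 45 000 mm², y = 125 mm, Ī = 234 375 000 mm⁴.
Inner void (subtracted): 136 × 206, A = 28 016 mm², y = 125 mm, Ī = 99 073 915 mm⁴.
By symmetry the centroid is at mid-height, ȳ = 125 mm.
All pieces are centred on the centroidal x-axis, so I = ΣĪ (holes subtracted) = 135 301 085 mm⁴.
Repeating about the centroidal y-axis gives I_y = 78 318 005 mm⁴.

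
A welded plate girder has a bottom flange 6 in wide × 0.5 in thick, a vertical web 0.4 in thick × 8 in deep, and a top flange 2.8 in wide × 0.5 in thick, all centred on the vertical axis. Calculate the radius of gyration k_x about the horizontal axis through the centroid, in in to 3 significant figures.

k_x ≈ 3.45 in

Decompose the section into non-overlapping parts with the origin at the bottom-left of its bounding rectangle.
Bottom plate: 6 × 0.5, A = 3 in², y = 0.25 in, Ī = 0.0625 in⁴.
Web plate: 0.4 × 8, A = 3.2 in², y = 4.5 in, Ī = 17.067 in⁴.
Top plate: 2.8 × 0.5, A = 1.4 in², y = 8.75 in, Ī = 0.029167 in⁴.
Centroid: ȳ = ΣA·y / ΣA = 3.6053 in.
Transfer each piece to the horizontal axis through the centroid using Ī + A·d² with d = y − 3.6053:
  bottom plate: d = -3.3553 in → contributes +33.836 in⁴
  web plate: d = 0.89474 in → contributes +19.628 in⁴
  top plate: d = 5.1447 in → contributes +37.085 in⁴
Total I = 90.549 in⁴.
Radius of gyration: k = √(I/A) = √(90.549 / 7.6) = 3.4517 in.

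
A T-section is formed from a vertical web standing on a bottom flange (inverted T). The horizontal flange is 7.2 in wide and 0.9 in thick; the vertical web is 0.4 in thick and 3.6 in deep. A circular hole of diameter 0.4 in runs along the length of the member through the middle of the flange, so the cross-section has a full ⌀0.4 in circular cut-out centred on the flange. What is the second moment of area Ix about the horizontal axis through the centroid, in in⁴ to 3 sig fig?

Ix ≈ 7.93 in⁴

Decompose the section into non-overlapping parts with the origin at the bottom-left of its bounding rectangle.
Flange: 7.2 × 0.9, A = 6.48 in², y = 0.45 in, Ī = 0.4374 in⁴.
Web: 0.4 × 3.6, A = 1.44 in², y = 2.7 in, Ī = 1.5552 in⁴.
Hole (subtracted): ⌀0.4, A = 0.12566 in², y = 0.45 in, Ī = 0.0012566 in⁴.
Centroid: ȳ = ΣA·y / ΣA = 0.86569 in.
Transfer each piece to the horizontal axis through the centroid using Ī + A·d² with d = y − 0.86569:
  flange: d = -0.41569 in → contributes +1.5571 in⁴
  web: d = 1.8343 in → contributes +6.4004 in⁴
  hole: d = -0.41569 in → contributes −0.022971 in⁴
Total I = 7.9345 in⁴.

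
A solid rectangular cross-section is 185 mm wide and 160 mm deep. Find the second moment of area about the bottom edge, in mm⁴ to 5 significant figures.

The section: 185 × 160, A = 29 600 mm², y = 80 mm, Ī = 63 146 667 mm⁴.
Transfer it to the bottom edge using Ī + A·d² with d = y − 0:
  the section: d = 80 mm → contributes +252 586 667 mm⁴
Total I = 252 586 667 mm⁴.

I_base ≈ 2.5259 × 10⁸ mm⁴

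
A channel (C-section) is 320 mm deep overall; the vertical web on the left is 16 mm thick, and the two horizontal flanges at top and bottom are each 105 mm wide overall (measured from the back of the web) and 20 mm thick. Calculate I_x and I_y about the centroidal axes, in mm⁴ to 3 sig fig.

I_x ≈ 1.24 × 10⁸ mm⁴, I_y ≈ 8.25 × 10⁶ mm⁴

Split into non-overlapping primitives; take the origin at the lower-left of the bounding box.
Web: 16 × 320, A = 5 120 mm², y = 160 mm, Ī = 43 690 667 mm⁴.
Top flange (beyond web): 89 × 20, A = 1 780 mm², y = 310 mm, Ī = 59 333 mm⁴.
Bottom flange (beyond web): 89 × 20, A = 1 780 mm², y = 10 mm, Ī = 59 333 mm⁴.
By symmetry the centroid is at mid-height, ȳ = 160 mm.
Transfer each piece to the centroidal x-axis using Ī + A·d² with d = y − 160:
  web: d = 0 mm → contributes +43 690 667 mm⁴
  top flange (beyond web): d = 150 mm → contributes +40 109 333 mm⁴
  bottom flange (beyond web): d = -150 mm → contributes +40 109 333 mm⁴
Total I = 123 909 333 mm⁴.
For the y-axis: x̄ = 29.532 mm.
Repeating about the centroidal y-axis gives I_y = 8 246 994 mm⁴.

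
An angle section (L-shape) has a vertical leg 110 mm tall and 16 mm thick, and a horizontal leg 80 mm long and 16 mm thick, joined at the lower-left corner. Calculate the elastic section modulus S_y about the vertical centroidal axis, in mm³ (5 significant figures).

S_y ≈ 2.4837 × 10⁴ mm³

Decompose the section into non-overlapping parts with the origin at the bottom-left of its bounding rectangle.
Vertical leg: 16 × 110, A = 1 760 mm², x = 8 mm, Ī = 37546.67 mm⁴.
Horizontal leg (remainder): 64 × 16, A = 1 024 mm², x = 48 mm, Ī = 349525.3 mm⁴.
Centroid: x̄ = ΣA·x / ΣA = 22.71264 mm.
Transfer each piece to the vertical centroidal axis using Ī + A·d² with d = x − 22.71264:
  vertical leg: d = -14.71264 mm → contributes +418519.6 mm⁴
  horizontal leg (remainder): d = 25.28736 mm → contributes +1 004 323 mm⁴
Total I = 1 422 842 mm⁴.
Extreme fibre distance c = 57.28736 mm; S = I/c = 24836.93 mm³.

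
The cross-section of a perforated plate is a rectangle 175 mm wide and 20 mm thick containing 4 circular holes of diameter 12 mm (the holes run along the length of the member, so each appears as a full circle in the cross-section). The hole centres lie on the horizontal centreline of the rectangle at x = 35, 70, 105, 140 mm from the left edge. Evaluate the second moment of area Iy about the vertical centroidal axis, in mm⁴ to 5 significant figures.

Iy ≈ 8.2355 × 10⁶ mm⁴

Break the section into simple shapes (no overlaps), measuring from the bottom-left corner of the bounding box.
Plate: 175 × 20, A = 3 500 mm², x = 87.5 mm, Ī = 8 932 292 mm⁴.
Hole 1 (subtracted): ⌀12, A = 113.0973 mm², x = 35 mm, Ī = 1017.876 mm⁴.
Hole 2 (subtracted): ⌀12, A = 113.0973 mm², x = 70 mm, Ī = 1017.876 mm⁴.
Hole 3 (subtracted): ⌀12, A = 113.0973 mm², x = 105 mm, Ī = 1017.876 mm⁴.
Hole 4 (subtracted): ⌀12, A = 113.0973 mm², x = 140 mm, Ī = 1017.876 mm⁴.
By symmetry the centroid is at mid-width, x̄ = 87.5 mm.
Transfer each piece to the vertical centroidal axis using Ī + A·d² with d = x − 87.5:
  plate: d = 0 mm → contributes +8 932 292 mm⁴
  hole 1: d = -52.5 mm → contributes −312742.4 mm⁴
  hole 2: d = -17.5 mm → contributes −35653.94 mm⁴
  hole 3: d = 17.5 mm → contributes −35653.94 mm⁴
  hole 4: d = 52.5 mm → contributes −312742.4 mm⁴
Total I = 8 235 499 mm⁴.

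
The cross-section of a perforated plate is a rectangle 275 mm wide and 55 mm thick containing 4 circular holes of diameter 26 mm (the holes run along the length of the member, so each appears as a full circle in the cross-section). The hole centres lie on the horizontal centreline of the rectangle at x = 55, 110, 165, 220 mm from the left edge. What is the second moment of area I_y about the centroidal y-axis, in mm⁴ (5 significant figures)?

I_y ≈ 8.7199 × 10⁷ mm⁴

Split into non-overlapping primitives; take the origin at the lower-left of the bounding box.
Plate: 275 × 55, A = 15 125 mm², x = 137.5 mm, Ī = 95 319 010 mm⁴.
Hole 1 (subtracted): ⌀26, A = 530.9292 mm², x = 55 mm, Ī = 22431.76 mm⁴.
Hole 2 (subtracted): ⌀26, A = 530.9292 mm², x = 110 mm, Ī = 22431.76 mm⁴.
Hole 3 (subtracted): ⌀26, A = 530.9292 mm², x = 165 mm, Ī = 22431.76 mm⁴.
Hole 4 (subtracted): ⌀26, A = 530.9292 mm², x = 220 mm, Ī = 22431.76 mm⁴.
By symmetry the centroid is at mid-width, x̄ = 137.5 mm.
Transfer each piece to the centroidal y-axis using Ī + A·d² with d = x − 137.5:
  plate: d = 0 mm → contributes +95 319 010 mm⁴
  hole 1: d = -82.5 mm → contributes −3 636 068 mm⁴
  hole 2: d = -27.5 mm → contributes −423946.9 mm⁴
  hole 3: d = 27.5 mm → contributes −423946.9 mm⁴
  hole 4: d = 82.5 mm → contributes −3 636 068 mm⁴
Total I = 87 198 980 mm⁴.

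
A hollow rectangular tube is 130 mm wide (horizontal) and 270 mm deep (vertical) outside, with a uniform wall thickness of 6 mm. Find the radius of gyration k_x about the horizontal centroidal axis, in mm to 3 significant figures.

k_x ≈ 97.6 mm

Treat the section as a set of non-overlapping primitives; coordinates are from the bounding-box lower-left.
Outer rectangle: 130 × 270, A = 35 100 mm², y = 135 mm, Ī = 213 232 500 mm⁴.
Inner void (subtracted): 118 × 258, A = 30 444 mm², y = 135 mm, Ī = 168 872 868 mm⁴.
By symmetry the centroid is at mid-height, ȳ = 135 mm.
All pieces are centred on the horizontal centroidal axis, so I = ΣĪ (holes subtracted) = 44 359 632 mm⁴.
Radius of gyration: k = √(I/A) = √(44 359 632 / 4 656) = 97.608 mm.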